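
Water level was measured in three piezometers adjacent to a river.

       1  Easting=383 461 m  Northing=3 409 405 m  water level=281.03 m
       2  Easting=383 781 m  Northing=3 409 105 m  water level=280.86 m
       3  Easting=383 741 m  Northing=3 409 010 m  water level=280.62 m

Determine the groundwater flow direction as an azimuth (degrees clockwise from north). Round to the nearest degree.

214°

Taking 1 as reference: 2−1 = (320, -300, -0.17); 3−1 = (280, -395, -0.41).
Solve a·Δx + b·Δy = Δh: det = 320·(-395) − 280·(-300) = -42400.
∂h/∂x = [(-0.17)·(-395) − (-0.41)·(-300)] / -42400 = +0.001317
∂h/∂y = [320·(-0.41) − 280·(-0.17)] / -42400 = +0.001972
Flow direction (−∇h) has components (-0.001317 E, -0.001972 N).
Azimuth = atan2(E, N) = atan2(-0.001317, -0.001972) = 213.7° ≈ 214°.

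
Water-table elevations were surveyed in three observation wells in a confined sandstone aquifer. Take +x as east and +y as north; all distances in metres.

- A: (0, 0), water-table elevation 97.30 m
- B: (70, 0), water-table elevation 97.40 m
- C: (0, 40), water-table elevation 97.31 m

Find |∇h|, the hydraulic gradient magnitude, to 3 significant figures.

∂h/∂x = (97.40 − 97.30) / (70 − 0) = +0.001429
∂h/∂y = (97.31 − 97.30) / (40 − 0) = +0.0002500
|∇h| = √(0.001429² + 0.0002500²) = 0.001451

0.00145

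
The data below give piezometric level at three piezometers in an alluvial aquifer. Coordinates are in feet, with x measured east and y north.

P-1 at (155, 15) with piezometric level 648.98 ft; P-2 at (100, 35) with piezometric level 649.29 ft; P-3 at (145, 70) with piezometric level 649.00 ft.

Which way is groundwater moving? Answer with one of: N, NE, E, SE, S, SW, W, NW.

E

Three-point gradient (reference P-1): Δ to P-2 = (-55, 20, +0.31), Δ to P-3 = (-10, 55, +0.02).
∂h/∂x = -0.005894, ∂h/∂y = -0.0007080 (det = -2825).
Flow = −∇h = (+0.005894 east, +0.0007080 north), which points east.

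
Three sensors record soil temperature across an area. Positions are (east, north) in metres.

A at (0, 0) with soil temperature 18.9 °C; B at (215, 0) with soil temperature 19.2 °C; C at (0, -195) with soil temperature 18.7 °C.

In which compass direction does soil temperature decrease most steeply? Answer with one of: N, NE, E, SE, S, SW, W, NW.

SW

∂T/∂x = (19.2 − 18.9) / (215 − 0) = +0.001395
∂T/∂y = (18.7 − 18.9) / (-195 − 0) = +0.001026
Steepest decrease is along −∇f = (-0.001395 E, -0.001026 N) → southwest.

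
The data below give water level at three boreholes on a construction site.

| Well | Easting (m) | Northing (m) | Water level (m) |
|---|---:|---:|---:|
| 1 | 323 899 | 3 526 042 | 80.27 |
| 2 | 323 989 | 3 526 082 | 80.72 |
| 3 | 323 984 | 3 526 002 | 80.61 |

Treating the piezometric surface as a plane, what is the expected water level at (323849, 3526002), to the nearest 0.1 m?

80.0 m

Differences from 1: to 2 (Δx, Δy, Δh) = (90, 40, +0.45); to 3 = (85, -40, +0.34).
Determinant of the coordinate differences = 90·(-40) − 85·40 = -7000.
∂h/∂x = [(+0.45)·(-40) − (+0.34)·40] / -7000 = +0.004514
∂h/∂y = [90·(+0.34) − 85·(+0.45)] / -7000 = +0.001093
h(323849, 3526002) = 80.27 + (+0.004514)·(-50) + (+0.001093)·(-40) = 80.27 -0.226 -0.044 = 80.001 m.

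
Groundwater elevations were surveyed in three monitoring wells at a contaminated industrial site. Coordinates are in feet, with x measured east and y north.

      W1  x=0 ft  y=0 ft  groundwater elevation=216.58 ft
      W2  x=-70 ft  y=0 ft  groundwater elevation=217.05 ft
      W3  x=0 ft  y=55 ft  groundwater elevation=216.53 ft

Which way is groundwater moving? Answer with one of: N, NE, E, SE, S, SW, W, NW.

E

∂h/∂x = (217.05 − 216.58) / (-70 − 0) = -0.006714
∂h/∂y = (216.53 − 216.58) / (55 − 0) = -0.0009091
Flow = −∇h = (+0.006714 east, +0.0009091 north), which points east.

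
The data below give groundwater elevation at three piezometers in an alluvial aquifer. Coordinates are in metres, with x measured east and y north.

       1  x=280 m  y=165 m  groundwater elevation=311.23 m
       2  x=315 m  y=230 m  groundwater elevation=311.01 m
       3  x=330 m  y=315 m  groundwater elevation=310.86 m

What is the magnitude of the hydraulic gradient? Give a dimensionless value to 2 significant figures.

0.0046

Three-point gradient (reference 1): Δ to 2 = (35, 65, -0.22), Δ to 3 = (50, 150, -0.37).
∂h/∂x = -0.004475, ∂h/∂y = -0.0009750 (det = 2000).
|∇h| = √(-0.004475² + -0.0009750²) = 0.00458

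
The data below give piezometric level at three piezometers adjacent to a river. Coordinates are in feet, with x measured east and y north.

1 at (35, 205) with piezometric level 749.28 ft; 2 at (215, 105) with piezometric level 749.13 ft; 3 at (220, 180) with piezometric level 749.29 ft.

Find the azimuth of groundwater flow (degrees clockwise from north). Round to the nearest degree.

189°

With h = a·x + b·y + c and 1 as origin, the differences give:
  180·a + (-100)·b = -0.15
  185·a + (-25)·b = +0.01
Eliminate b (×(-25) and ×(-100), subtract): 14000·a = 4.750 → a = ∂h/∂x = +0.0003393
Back-substitute: b = ∂h/∂y = +0.002111.
Flow direction (−∇h) has components (-0.0003393 E, -0.002111 N).
Azimuth = atan2(E, N) = atan2(-0.0003393, -0.002111) = 189.1° ≈ 189°.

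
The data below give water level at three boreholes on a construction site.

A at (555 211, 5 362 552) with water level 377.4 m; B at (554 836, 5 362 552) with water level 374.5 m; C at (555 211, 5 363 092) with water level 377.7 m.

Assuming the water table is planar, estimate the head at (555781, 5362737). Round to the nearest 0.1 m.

381.9 m

∂h/∂x = (374.5 − 377.4) / (554836 − 555211) = +0.007733
∂h/∂y = (377.7 − 377.4) / (5363092 − 5362552) = +0.0005556
h(555781, 5362737) = 377.4 + (+0.007733)·(570) + (+0.0005556)·(185) = 377.4 +4.408 +0.103 = 381.911 m.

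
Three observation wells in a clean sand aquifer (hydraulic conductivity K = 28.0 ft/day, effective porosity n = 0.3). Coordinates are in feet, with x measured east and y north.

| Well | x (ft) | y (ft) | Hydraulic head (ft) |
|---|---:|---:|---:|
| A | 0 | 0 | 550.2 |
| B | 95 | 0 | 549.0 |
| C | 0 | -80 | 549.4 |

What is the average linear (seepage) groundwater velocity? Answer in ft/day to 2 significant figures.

1.5 ft/day

∂h/∂x = (549.0 − 550.2) / (95 − 0) = -0.01263
∂h/∂y = (549.4 − 550.2) / (-80 − 0) = +0.01000
|∇h| = √(-0.01263² + 0.01000²) = 0.01611
Seepage velocity v = K·i/n = 28.0 × 0.01611 / 0.3 = 1.504 ft/day.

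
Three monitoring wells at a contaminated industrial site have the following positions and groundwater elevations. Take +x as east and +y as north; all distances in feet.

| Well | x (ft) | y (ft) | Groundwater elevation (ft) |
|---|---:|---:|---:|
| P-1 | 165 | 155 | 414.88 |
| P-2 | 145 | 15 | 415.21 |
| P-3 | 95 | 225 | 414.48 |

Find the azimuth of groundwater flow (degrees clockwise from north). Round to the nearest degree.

With h = a·x + b·y + c and P-1 as origin, the differences give:
  (-20)·a + (-140)·b = +0.33
  (-70)·a + 70·b = -0.40
Eliminate b (×70 and ×(-140), subtract): -11200·a = -32.900 → a = ∂h/∂x = +0.002937
Back-substitute: b = ∂h/∂y = -0.002777.
Flow direction (−∇h) has components (-0.002937 E, +0.002777 N).
Azimuth = atan2(E, N) = atan2(-0.002937, +0.002777) = 313.4° ≈ 313°.

313°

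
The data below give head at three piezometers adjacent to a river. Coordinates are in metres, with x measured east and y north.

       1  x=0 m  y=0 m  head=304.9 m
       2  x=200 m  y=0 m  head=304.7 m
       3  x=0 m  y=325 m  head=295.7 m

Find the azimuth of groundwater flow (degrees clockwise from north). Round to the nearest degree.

∂h/∂x = (304.7 − 304.9) / (200 − 0) = -0.0010000
∂h/∂y = (295.7 − 304.9) / (325 − 0) = -0.02831
Flow direction (−∇h) has components (+0.0010000 E, +0.02831 N).
Azimuth = atan2(E, N) = atan2(+0.0010000, +0.02831) = 2.0° ≈ 002°.

002°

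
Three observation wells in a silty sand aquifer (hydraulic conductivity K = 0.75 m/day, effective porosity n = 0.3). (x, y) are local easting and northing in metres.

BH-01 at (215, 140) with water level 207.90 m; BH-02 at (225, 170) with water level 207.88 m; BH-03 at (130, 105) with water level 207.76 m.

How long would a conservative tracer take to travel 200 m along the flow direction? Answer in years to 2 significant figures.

With h = a·x + b·y + c and BH-01 as origin, the differences give:
  10·a + 30·b = -0.02
  (-85)·a + (-35)·b = -0.14
Eliminate b (×(-35) and ×30, subtract): 2200·a = 4.900 → a = ∂h/∂x = +0.002227
Back-substitute: b = ∂h/∂y = -0.001409.
|∇h| = √(0.002227² + -0.001409²) = 0.002635
Seepage velocity v = K·i/n = 0.75 × 0.002635 / 0.3 = 0.006588 m/day.
t = 200 / 0.006588 = 3.036e+04 days = 83.1 years.

83 years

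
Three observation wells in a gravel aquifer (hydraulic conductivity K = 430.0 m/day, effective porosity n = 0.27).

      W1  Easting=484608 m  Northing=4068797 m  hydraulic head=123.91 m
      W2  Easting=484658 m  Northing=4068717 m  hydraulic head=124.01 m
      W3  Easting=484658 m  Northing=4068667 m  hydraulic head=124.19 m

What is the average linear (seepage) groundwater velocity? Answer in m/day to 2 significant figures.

Taking W1 as reference: W2−W1 = (50, -80, +0.10); W3−W1 = (50, -130, +0.28).
Solve a·Δx + b·Δy = Δh: det = 50·(-130) − 50·(-80) = -2500.
∂h/∂x = [(+0.10)·(-130) − (+0.28)·(-80)] / -2500 = -0.003760
∂h/∂y = [50·(+0.28) − 50·(+0.10)] / -2500 = -0.003600
|∇h| = √(-0.003760² + -0.003600²) = 0.005206
Seepage velocity v = K·i/n = 430.0 × 0.005206 / 0.27 = 8.291 m/day.

8.3 m/day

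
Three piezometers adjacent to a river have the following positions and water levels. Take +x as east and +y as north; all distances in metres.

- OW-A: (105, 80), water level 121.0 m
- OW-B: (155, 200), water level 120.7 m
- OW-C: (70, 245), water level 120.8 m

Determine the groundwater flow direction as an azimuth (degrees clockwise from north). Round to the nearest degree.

051°

With h = a·x + b·y + c and OW-A as origin, the differences give:
  50·a + 120·b = -0.3
  (-35)·a + 165·b = -0.2
Eliminate b (×165 and ×120, subtract): 12450·a = -25.50 → a = ∂h/∂x = -0.002048
Back-substitute: b = ∂h/∂y = -0.001647.
Flow direction (−∇h) has components (+0.002048 E, +0.001647 N).
Azimuth = atan2(E, N) = atan2(+0.002048, +0.001647) = 51.2° ≈ 051°.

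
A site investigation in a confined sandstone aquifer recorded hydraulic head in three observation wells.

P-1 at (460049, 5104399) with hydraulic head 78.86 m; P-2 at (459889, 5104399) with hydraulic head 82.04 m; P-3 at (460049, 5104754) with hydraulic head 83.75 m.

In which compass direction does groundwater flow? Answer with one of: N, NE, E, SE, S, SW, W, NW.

SE

∂h/∂x = (82.04 − 78.86) / (459889 − 460049) = -0.01988
∂h/∂y = (83.75 − 78.86) / (5104754 − 5104399) = +0.01377
Flow = −∇h = (+0.01988 east, -0.01377 north), which points southeast.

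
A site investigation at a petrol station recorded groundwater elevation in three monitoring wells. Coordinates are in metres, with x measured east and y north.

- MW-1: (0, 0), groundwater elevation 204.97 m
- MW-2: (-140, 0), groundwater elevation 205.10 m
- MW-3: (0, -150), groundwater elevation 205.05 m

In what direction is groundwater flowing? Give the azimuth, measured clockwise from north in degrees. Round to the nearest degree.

060°

∂h/∂x = (205.10 − 204.97) / (-140 − 0) = -0.0009286
∂h/∂y = (205.05 − 204.97) / (-150 − 0) = -0.0005333
Flow direction (−∇h) has components (+0.0009286 E, +0.0005333 N).
Azimuth = atan2(E, N) = atan2(+0.0009286, +0.0005333) = 60.1° ≈ 060°.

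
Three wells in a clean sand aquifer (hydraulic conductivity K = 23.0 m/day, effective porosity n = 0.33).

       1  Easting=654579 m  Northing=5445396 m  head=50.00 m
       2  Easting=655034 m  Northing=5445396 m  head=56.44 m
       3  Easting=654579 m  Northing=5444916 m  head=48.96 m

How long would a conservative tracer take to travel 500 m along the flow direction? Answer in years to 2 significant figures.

∂h/∂x = (56.44 − 50.00) / (655034 − 654579) = +0.01415
∂h/∂y = (48.96 − 50.00) / (5444916 − 5445396) = +0.002167
|∇h| = √(0.01415² + 0.002167²) = 0.01431
Seepage velocity v = K·i/n = 23.0 × 0.01431 / 0.33 = 0.9974 m/day.
t = 500 / 0.9974 = 501.3 days = 1.37 years.

1.4 years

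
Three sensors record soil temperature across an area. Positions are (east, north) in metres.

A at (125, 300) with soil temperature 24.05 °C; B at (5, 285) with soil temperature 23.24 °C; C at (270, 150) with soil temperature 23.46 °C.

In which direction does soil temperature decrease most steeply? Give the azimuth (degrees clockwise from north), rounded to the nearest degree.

With T = a·x + b·y + c and A as origin, the differences give:
  (-120)·a + (-15)·b = -0.81
  145·a + (-150)·b = -0.59
Eliminate b (×(-150) and ×(-15), subtract): 20175·a = 112.650 → a = ∂T/∂x = +0.005584
Back-substitute: b = ∂T/∂y = +0.009331.
Steepest decrease is along −∇f: components (-0.005584 E, -0.009331 N).
Azimuth = atan2(-0.005584, -0.009331) = 210.9° ≈ 211°.

211°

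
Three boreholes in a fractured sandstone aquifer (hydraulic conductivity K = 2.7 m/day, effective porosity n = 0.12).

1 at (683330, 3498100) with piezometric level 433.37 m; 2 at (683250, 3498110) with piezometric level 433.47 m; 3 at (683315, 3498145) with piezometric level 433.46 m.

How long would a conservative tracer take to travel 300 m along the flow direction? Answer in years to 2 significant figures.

Taking 1 as reference: 2−1 = (-80, 10, +0.10); 3−1 = (-15, 45, +0.09).
Solve a·Δx + b·Δy = Δh: det = (-80)·45 − (-15)·10 = -3450.
∂h/∂x = [(+0.10)·45 − (+0.09)·10] / -3450 = -0.001043
∂h/∂y = [(-80)·(+0.09) − (-15)·(+0.10)] / -3450 = +0.001652
|∇h| = √(-0.001043² + 0.001652²) = 0.001954
Seepage velocity v = K·i/n = 2.7 × 0.001954 / 0.12 = 0.04397 m/day.
t = 300 / 0.04397 = 6823 days = 18.7 years.

19 years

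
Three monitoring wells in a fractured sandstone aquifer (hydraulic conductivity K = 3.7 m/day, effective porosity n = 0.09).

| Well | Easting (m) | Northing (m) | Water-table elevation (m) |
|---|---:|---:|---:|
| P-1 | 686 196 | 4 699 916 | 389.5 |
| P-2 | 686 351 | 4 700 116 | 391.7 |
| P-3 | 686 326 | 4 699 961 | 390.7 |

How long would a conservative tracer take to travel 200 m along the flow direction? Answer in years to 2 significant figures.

With h = a·x + b·y + c and P-1 as origin, the differences give:
  155·a + 200·b = +2.2
  130·a + 45·b = +1.2
Eliminate b (×45 and ×200, subtract): -19025·a = -141.00 → a = ∂h/∂x = +0.007411
Back-substitute: b = ∂h/∂y = +0.005256.
|∇h| = √(0.007411² + 0.005256²) = 0.009086
Seepage velocity v = K·i/n = 3.7 × 0.009086 / 0.09 = 0.3735 m/day.
t = 200 / 0.3735 = 535.5 days = 1.47 years.

1.5 years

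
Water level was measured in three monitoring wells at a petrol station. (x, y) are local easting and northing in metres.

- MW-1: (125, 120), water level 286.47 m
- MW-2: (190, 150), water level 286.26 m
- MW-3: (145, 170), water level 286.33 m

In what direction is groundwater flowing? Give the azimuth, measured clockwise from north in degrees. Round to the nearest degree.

052°

Three-point gradient (reference MW-1): Δ to MW-2 = (65, 30, -0.21), Δ to MW-3 = (20, 50, -0.14).
∂h/∂x = -0.002377, ∂h/∂y = -0.001849 (det = 2650).
Flow direction (−∇h) has components (+0.002377 E, +0.001849 N).
Azimuth = atan2(E, N) = atan2(+0.002377, +0.001849) = 52.1° ≈ 052°.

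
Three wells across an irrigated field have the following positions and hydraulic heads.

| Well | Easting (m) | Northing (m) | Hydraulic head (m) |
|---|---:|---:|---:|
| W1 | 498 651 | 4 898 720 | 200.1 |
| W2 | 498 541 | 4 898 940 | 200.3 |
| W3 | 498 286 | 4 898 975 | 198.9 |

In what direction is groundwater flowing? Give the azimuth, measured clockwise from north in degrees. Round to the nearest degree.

237°

With h = a·x + b·y + c and W1 as origin, the differences give:
  (-110)·a + 220·b = +0.2
  (-365)·a + 255·b = -1.2
Eliminate b (×255 and ×220, subtract): 52250·a = 315.00 → a = ∂h/∂x = +0.006029
Back-substitute: b = ∂h/∂y = +0.003923.
Flow direction (−∇h) has components (-0.006029 E, -0.003923 N).
Azimuth = atan2(E, N) = atan2(-0.006029, -0.003923) = 236.9° ≈ 237°.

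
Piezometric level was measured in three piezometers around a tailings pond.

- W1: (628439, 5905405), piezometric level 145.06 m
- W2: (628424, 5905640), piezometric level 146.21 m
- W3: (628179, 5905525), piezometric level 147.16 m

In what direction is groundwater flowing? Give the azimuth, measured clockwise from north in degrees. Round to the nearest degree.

127°

With h = a·x + b·y + c and W1 as origin, the differences give:
  (-15)·a + 235·b = +1.15
  (-260)·a + 120·b = +2.10
Eliminate b (×120 and ×235, subtract): 59300·a = -355.500 → a = ∂h/∂x = -0.005995
Back-substitute: b = ∂h/∂y = +0.004511.
Flow direction (−∇h) has components (+0.005995 E, -0.004511 N).
Azimuth = atan2(E, N) = atan2(+0.005995, -0.004511) = 127.0° ≈ 127°.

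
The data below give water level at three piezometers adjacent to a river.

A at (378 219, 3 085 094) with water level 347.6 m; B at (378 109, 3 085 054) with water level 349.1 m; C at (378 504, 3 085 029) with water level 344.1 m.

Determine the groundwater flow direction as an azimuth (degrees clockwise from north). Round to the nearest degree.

080°

With h = a·x + b·y + c and A as origin, the differences give:
  (-110)·a + (-40)·b = +1.5
  285·a + (-65)·b = -3.5
Eliminate b (×(-65) and ×(-40), subtract): 18550·a = -237.50 → a = ∂h/∂x = -0.01280
Back-substitute: b = ∂h/∂y = -0.002291.
Flow direction (−∇h) has components (+0.01280 E, +0.002291 N).
Azimuth = atan2(E, N) = atan2(+0.01280, +0.002291) = 79.9° ≈ 080°.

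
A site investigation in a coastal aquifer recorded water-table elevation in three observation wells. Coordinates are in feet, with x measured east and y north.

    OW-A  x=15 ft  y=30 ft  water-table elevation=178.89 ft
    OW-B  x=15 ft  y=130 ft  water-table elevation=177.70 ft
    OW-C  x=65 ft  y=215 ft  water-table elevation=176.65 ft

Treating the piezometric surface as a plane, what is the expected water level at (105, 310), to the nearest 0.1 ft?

175.5 ft

Three-point gradient (reference OW-A): Δ to OW-B = (0, 100, -1.19), Δ to OW-C = (50, 185, -2.24).
∂h/∂x = -0.0007700, ∂h/∂y = -0.01190 (det = -5000).
h(105, 310) = 178.89 + (-0.0007700)·(90) + (-0.01190)·(280) = 178.89 -0.069 -3.332 = 175.489 ft.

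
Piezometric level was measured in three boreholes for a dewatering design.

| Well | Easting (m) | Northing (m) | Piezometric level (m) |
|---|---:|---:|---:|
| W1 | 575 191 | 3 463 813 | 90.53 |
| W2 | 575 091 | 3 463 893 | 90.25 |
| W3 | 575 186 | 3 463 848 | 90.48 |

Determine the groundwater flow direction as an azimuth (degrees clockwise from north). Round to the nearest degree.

302°

Taking W1 as reference: W2−W1 = (-100, 80, -0.28); W3−W1 = (-5, 35, -0.05).
Determinant of the coordinate differences = (-100)·35 − (-5)·80 = -3100.
∂h/∂x = [(-0.28)·35 − (-0.05)·80] / -3100 = +0.001871
∂h/∂y = [(-100)·(-0.05) − (-5)·(-0.28)] / -3100 = -0.001161
Flow direction (−∇h) has components (-0.001871 E, +0.001161 N).
Azimuth = atan2(E, N) = atan2(-0.001871, +0.001161) = 301.8° ≈ 302°.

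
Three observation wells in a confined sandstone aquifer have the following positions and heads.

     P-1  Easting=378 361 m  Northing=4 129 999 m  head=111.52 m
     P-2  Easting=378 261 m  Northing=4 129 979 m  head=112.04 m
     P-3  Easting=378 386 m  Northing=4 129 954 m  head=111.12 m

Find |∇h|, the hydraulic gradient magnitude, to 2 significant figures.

0.0083

Taking P-1 as reference: P-2−P-1 = (-100, -20, +0.52); P-3−P-1 = (25, -45, -0.40).
Solve a·Δx + b·Δy = Δh: det = (-100)·(-45) − 25·(-20) = 5000.
∂h/∂x = [(+0.52)·(-45) − (-0.40)·(-20)] / 5000 = -0.006280
∂h/∂y = [(-100)·(-0.40) − 25·(+0.52)] / 5000 = +0.005400
|∇h| = √(-0.006280² + 0.005400²) = 0.008282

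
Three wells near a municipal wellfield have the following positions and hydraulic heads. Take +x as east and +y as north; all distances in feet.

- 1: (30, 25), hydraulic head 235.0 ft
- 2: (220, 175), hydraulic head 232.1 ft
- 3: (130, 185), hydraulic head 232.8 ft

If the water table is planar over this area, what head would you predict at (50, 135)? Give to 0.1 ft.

Three-point gradient (reference 1): Δ to 2 = (190, 150, -2.9), Δ to 3 = (100, 160, -2.2).
∂h/∂x = -0.008701, ∂h/∂y = -0.008312 (det = 15400).
h(50, 135) = 235.0 + (-0.008701)·(20) + (-0.008312)·(110) = 235.0 -0.174 -0.914 = 233.912 ft.

233.9 ft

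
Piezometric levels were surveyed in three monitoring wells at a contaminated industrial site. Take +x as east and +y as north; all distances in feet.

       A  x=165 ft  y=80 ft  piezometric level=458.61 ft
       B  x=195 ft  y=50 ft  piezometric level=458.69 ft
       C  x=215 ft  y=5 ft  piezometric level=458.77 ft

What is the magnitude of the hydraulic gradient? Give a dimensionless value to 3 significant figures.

0.00192

With h = a·x + b·y + c and A as origin, the differences give:
  30·a + (-30)·b = +0.08
  50·a + (-75)·b = +0.16
Eliminate b (×(-75) and ×(-30), subtract): -750·a = -1.200 → a = ∂h/∂x = +0.001600
Back-substitute: b = ∂h/∂y = -0.001067.
|∇h| = √(0.001600² + -0.001067²) = 0.001923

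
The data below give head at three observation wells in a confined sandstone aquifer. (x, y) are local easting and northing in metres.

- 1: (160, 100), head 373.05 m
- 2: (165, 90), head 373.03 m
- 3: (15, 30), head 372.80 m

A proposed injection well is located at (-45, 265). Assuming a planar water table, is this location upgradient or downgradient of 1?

upgradient

Taking 1 as reference: 2−1 = (5, -10, -0.02); 3−1 = (-145, -70, -0.25).
Solve a·Δx + b·Δy = Δh: det = 5·(-70) − (-145)·(-10) = -1800.
∂h/∂x = [(-0.02)·(-70) − (-0.25)·(-10)] / -1800 = +0.0006111
∂h/∂y = [5·(-0.25) − (-145)·(-0.02)] / -1800 = +0.002306
Head at (-45, 265) = 373.05 + (+0.0006111)·(-205) + (+0.002306)·(165) = 373.31 m.
That is higher than the 373.05 m at 1, so the point is upgradient.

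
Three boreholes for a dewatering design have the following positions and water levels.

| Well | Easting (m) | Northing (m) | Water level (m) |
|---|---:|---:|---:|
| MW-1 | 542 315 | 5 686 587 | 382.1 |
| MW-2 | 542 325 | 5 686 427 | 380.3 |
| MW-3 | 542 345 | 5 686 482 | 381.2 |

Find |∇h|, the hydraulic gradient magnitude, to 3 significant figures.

Taking MW-1 as reference: MW-2−MW-1 = (10, -160, -1.8); MW-3−MW-1 = (30, -105, -0.9).
Solve a·Δx + b·Δy = Δh: det = 10·(-105) − 30·(-160) = 3750.
∂h/∂x = [(-1.8)·(-105) − (-0.9)·(-160)] / 3750 = +0.01200
∂h/∂y = [10·(-0.9) − 30·(-1.8)] / 3750 = +0.01200
|∇h| = √(0.01200² + 0.01200²) = 0.01697

0.0170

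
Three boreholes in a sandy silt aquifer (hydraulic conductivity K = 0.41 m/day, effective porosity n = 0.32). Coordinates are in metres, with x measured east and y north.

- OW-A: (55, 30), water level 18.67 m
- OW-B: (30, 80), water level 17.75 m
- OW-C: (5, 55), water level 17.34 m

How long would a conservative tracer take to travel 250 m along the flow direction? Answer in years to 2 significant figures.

22 years

Taking OW-A as reference: OW-B−OW-A = (-25, 50, -0.92); OW-C−OW-A = (-50, 25, -1.33).
Determinant of the coordinate differences = (-25)·25 − (-50)·50 = 1875.
∂h/∂x = [(-0.92)·25 − (-1.33)·50] / 1875 = +0.02320
∂h/∂y = [(-25)·(-1.33) − (-50)·(-0.92)] / 1875 = -0.006800
|∇h| = √(0.02320² + -0.006800²) = 0.02418
Seepage velocity v = K·i/n = 0.41 × 0.02418 / 0.32 = 0.03098 m/day.
t = 250 / 0.03098 = 8070 days = 22.1 years.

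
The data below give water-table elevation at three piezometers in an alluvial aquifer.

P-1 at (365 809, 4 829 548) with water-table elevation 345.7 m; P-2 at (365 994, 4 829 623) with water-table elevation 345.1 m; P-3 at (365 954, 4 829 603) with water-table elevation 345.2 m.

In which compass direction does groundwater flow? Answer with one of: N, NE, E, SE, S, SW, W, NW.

With h = a·x + b·y + c and P-1 as origin, the differences give:
  185·a + 75·b = -0.6
  145·a + 55·b = -0.5
Eliminate b (×55 and ×75, subtract): -700·a = 4.50 → a = ∂h/∂x = -0.006429
Back-substitute: b = ∂h/∂y = +0.007857.
Flow = −∇h = (+0.006429 east, -0.007857 north), which points southeast.

SE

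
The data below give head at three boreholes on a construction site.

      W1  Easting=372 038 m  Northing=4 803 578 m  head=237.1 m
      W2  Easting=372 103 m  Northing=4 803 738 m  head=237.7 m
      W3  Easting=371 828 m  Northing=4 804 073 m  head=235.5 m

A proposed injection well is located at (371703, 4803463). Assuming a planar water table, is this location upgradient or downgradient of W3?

downgradient

Differences from W1: to W2 (Δx, Δy, Δh) = (65, 160, +0.6); to W3 = (-210, 495, -1.6).
Determinant of the coordinate differences = 65·495 − (-210)·160 = 65775.
∂h/∂x = [(+0.6)·495 − (-1.6)·160] / 65775 = +0.008407
∂h/∂y = [65·(-1.6) − (-210)·(+0.6)] / 65775 = +0.0003345
Head at (371703, 4803463) = 237.1 + (+0.008407)·(-335) + (+0.0003345)·(-115) = 234.25 m.
That is lower than the 235.5 m at W3, so the point is downgradient.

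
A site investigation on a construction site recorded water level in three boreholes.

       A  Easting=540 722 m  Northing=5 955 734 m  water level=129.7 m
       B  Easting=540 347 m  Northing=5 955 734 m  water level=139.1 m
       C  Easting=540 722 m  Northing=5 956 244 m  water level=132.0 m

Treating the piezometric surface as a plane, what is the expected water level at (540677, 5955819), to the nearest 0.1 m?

131.2 m

∂h/∂x = (139.1 − 129.7) / (540347 − 540722) = -0.02507
∂h/∂y = (132.0 − 129.7) / (5956244 − 5955734) = +0.004510
h(540677, 5955819) = 129.7 + (-0.02507)·(-45) + (+0.004510)·(85) = 129.7 +1.128 +0.383 = 131.211 m.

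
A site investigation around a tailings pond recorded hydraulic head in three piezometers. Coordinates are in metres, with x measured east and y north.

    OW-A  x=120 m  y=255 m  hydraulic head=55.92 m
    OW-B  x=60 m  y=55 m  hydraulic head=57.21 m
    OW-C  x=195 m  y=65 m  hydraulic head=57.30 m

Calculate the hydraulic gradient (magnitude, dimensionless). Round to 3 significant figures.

Differences from OW-A: to OW-B (Δx, Δy, Δh) = (-60, -200, +1.29); to OW-C = (75, -190, +1.38).
Determinant of the coordinate differences = (-60)·(-190) − 75·(-200) = 26400.
∂h/∂x = [(+1.29)·(-190) − (+1.38)·(-200)] / 26400 = +0.001170
∂h/∂y = [(-60)·(+1.38) − 75·(+1.29)] / 26400 = -0.006801
|∇h| = √(0.001170² + -0.006801²) = 0.006901

0.00690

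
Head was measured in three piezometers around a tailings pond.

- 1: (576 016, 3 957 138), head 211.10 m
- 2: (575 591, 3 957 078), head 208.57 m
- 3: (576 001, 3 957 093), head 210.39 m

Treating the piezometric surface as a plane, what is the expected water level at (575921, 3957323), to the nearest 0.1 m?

Taking 1 as reference: 2−1 = (-425, -60, -2.53); 3−1 = (-15, -45, -0.71).
Solve a·Δx + b·Δy = Δh: det = (-425)·(-45) − (-15)·(-60) = 18225.
∂h/∂x = [(-2.53)·(-45) − (-0.71)·(-60)] / 18225 = +0.003909
∂h/∂y = [(-425)·(-0.71) − (-15)·(-2.53)] / 18225 = +0.01447
h(575921, 3957323) = 211.10 + (+0.003909)·(-95) + (+0.01447)·(185) = 211.10 -0.371 +2.678 = 213.406 m.

213.4 m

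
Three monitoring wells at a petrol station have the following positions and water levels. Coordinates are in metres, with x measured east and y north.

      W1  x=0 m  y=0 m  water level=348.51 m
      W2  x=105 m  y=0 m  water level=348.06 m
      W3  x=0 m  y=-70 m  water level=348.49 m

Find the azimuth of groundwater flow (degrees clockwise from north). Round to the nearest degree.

094°

∂h/∂x = (348.06 − 348.51) / (105 − 0) = -0.004286
∂h/∂y = (348.49 − 348.51) / (-70 − 0) = +0.0002857
Flow direction (−∇h) has components (+0.004286 E, -0.0002857 N).
Azimuth = atan2(E, N) = atan2(+0.004286, -0.0002857) = 93.8° ≈ 094°.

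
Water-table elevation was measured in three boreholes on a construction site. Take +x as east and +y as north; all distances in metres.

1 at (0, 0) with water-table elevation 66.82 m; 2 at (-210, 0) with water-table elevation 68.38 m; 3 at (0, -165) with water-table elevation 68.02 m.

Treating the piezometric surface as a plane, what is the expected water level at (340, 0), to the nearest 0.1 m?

∂h/∂x = (68.38 − 66.82) / (-210 − 0) = -0.007429
∂h/∂y = (68.02 − 66.82) / (-165 − 0) = -0.007273
h(340, 0) = 66.82 + (-0.007429)·(340) + (-0.007273)·(0) = 66.82 -2.526 -0.000 = 64.294 m.

64.3 m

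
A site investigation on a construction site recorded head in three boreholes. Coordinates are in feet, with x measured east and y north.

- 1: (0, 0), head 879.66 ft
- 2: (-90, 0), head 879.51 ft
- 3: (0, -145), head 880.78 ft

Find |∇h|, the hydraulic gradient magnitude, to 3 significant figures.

∂h/∂x = (879.51 − 879.66) / (-90 − 0) = +0.001667
∂h/∂y = (880.78 − 879.66) / (-145 − 0) = -0.007724
|∇h| = √(0.001667² + -0.007724²) = 0.007902

0.00790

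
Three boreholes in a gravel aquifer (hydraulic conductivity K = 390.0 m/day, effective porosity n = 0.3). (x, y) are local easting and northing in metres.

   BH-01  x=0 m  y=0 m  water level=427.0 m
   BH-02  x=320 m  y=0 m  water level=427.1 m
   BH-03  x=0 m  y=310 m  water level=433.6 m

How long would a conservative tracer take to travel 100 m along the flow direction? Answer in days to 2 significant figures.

3.6 days

∂h/∂x = (427.1 − 427.0) / (320 − 0) = +0.0003125
∂h/∂y = (433.6 − 427.0) / (310 − 0) = +0.02129
|∇h| = √(0.0003125² + 0.02129²) = 0.02129
Seepage velocity v = K·i/n = 390.0 × 0.02129 / 0.3 = 27.68 m/day.
t = 100 / 27.68 = 3.613 days.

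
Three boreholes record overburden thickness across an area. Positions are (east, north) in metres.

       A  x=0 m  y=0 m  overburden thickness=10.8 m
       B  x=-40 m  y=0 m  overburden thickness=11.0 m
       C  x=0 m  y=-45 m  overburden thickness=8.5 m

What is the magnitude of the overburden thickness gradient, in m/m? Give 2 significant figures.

0.051 m/m

∂d/∂x = (11.0 − 10.8) / (-40 − 0) = -0.005000
∂d/∂y = (8.5 − 10.8) / (-45 − 0) = +0.05111
|∇f| = √(-0.005000² + 0.05111²) = 0.05135 m/m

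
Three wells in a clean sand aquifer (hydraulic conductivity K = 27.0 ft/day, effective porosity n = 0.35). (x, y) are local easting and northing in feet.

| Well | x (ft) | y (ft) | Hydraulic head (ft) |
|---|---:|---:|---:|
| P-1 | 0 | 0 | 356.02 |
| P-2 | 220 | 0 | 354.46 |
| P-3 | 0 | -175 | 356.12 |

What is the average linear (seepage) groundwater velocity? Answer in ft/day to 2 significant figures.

∂h/∂x = (354.46 − 356.02) / (220 − 0) = -0.007091
∂h/∂y = (356.12 − 356.02) / (-175 − 0) = -0.0005714
|∇h| = √(-0.007091² + -0.0005714²) = 0.007114
Seepage velocity v = K·i/n = 27.0 × 0.007114 / 0.35 = 0.5488 ft/day.

0.55 ft/day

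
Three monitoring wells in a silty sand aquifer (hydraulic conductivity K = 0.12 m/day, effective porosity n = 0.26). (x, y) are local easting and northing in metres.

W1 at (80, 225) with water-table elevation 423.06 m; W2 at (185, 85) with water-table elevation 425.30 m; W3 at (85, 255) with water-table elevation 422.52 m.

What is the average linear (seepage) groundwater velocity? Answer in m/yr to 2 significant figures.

3.0 m/yr

Taking W1 as reference: W2−W1 = (105, -140, +2.24); W3−W1 = (5, 30, -0.54).
Solve a·Δx + b·Δy = Δh: det = 105·30 − 5·(-140) = 3850.
∂h/∂x = [(+2.24)·30 − (-0.54)·(-140)] / 3850 = -0.002182
∂h/∂y = [105·(-0.54) − 5·(+2.24)] / 3850 = -0.01764
|∇h| = √(-0.002182² + -0.01764²) = 0.01777
Seepage velocity v = K·i/n = 0.12 × 0.01777 / 0.26 = 0.008202 m/day = 2.996 m/yr.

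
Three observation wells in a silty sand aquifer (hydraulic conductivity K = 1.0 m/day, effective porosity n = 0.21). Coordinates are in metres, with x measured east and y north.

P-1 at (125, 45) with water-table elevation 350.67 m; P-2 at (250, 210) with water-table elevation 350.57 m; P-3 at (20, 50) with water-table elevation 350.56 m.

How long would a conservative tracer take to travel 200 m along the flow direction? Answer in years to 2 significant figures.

69 years

Taking P-1 as reference: P-2−P-1 = (125, 165, -0.10); P-3−P-1 = (-105, 5, -0.11).
Determinant of the coordinate differences = 125·5 − (-105)·165 = 17950.
∂h/∂x = [(-0.10)·5 − (-0.11)·165] / 17950 = +0.0009833
∂h/∂y = [125·(-0.11) − (-105)·(-0.10)] / 17950 = -0.001351
|∇h| = √(0.0009833² + -0.001351²) = 0.001671
Seepage velocity v = K·i/n = 1.0 × 0.001671 / 0.21 = 0.007957 m/day.
t = 200 / 0.007957 = 2.514e+04 days = 68.8 years.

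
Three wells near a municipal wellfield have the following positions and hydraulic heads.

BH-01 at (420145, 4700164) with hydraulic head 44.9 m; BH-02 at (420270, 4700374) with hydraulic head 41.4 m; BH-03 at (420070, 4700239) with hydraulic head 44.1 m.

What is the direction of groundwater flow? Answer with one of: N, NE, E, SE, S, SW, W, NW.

N

Taking BH-01 as reference: BH-02−BH-01 = (125, 210, -3.5); BH-03−BH-01 = (-75, 75, -0.8).
Determinant of the coordinate differences = 125·75 − (-75)·210 = 25125.
∂h/∂x = [(-3.5)·75 − (-0.8)·210] / 25125 = -0.003761
∂h/∂y = [125·(-0.8) − (-75)·(-3.5)] / 25125 = -0.01443
Flow = −∇h = (+0.003761 east, +0.01443 north), which points north.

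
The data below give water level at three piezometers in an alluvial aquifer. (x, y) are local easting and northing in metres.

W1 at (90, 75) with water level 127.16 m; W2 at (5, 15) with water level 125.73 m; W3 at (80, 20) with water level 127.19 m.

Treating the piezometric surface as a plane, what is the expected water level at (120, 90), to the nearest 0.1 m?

Taking W1 as reference: W2−W1 = (-85, -60, -1.43); W3−W1 = (-10, -55, +0.03).
Determinant of the coordinate differences = (-85)·(-55) − (-10)·(-60) = 4075.
∂h/∂x = [(-1.43)·(-55) − (+0.03)·(-60)] / 4075 = +0.01974
∂h/∂y = [(-85)·(+0.03) − (-10)·(-1.43)] / 4075 = -0.004135
h(120, 90) = 127.16 + (+0.01974)·(30) + (-0.004135)·(15) = 127.16 +0.592 -0.062 = 127.690 m.

127.7 m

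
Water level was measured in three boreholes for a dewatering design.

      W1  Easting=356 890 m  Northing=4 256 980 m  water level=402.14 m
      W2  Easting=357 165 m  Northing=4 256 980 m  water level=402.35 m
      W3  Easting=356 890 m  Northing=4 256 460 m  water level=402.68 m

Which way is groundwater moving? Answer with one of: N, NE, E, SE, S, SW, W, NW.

∂h/∂x = (402.35 − 402.14) / (357165 − 356890) = +0.0007636
∂h/∂y = (402.68 − 402.14) / (4256460 − 4256980) = -0.001038
Flow = −∇h = (-0.0007636 east, +0.001038 north), which points northwest.

NW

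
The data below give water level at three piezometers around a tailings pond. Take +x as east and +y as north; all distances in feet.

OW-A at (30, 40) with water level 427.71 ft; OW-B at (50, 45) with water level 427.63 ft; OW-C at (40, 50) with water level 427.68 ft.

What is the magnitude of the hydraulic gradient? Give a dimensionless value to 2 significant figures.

0.0045

Three-point gradient (reference OW-A): Δ to OW-B = (20, 5, -0.08), Δ to OW-C = (10, 10, -0.03).
∂h/∂x = -0.004333, ∂h/∂y = +0.001333 (det = 150).
|∇h| = √(-0.004333² + 0.001333²) = 0.004533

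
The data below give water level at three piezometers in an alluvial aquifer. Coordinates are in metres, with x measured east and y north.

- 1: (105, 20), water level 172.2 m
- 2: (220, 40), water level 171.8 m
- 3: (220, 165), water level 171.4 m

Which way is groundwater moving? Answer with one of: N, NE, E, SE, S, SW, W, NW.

With h = a·x + b·y + c and 1 as origin, the differences give:
  115·a + 20·b = -0.4
  115·a + 145·b = -0.8
Eliminate b (×145 and ×20, subtract): 14375·a = -42.00 → a = ∂h/∂x = -0.002922
Back-substitute: b = ∂h/∂y = -0.003200.
Flow = −∇h = (+0.002922 east, +0.003200 north), which points northeast.

NE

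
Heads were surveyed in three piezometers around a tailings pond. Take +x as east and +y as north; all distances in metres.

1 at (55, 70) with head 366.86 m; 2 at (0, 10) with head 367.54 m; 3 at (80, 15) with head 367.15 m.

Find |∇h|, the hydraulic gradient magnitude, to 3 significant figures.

Differences from 1: to 2 (Δx, Δy, Δh) = (-55, -60, +0.68); to 3 = (25, -55, +0.29).
Solve a·Δx + b·Δy = Δh: det = (-55)·(-55) − 25·(-60) = 4525.
∂h/∂x = [(+0.68)·(-55) − (+0.29)·(-60)] / 4525 = -0.004420
∂h/∂y = [(-55)·(+0.29) − 25·(+0.68)] / 4525 = -0.007282
|∇h| = √(-0.004420² + -0.007282²) = 0.008518

0.00852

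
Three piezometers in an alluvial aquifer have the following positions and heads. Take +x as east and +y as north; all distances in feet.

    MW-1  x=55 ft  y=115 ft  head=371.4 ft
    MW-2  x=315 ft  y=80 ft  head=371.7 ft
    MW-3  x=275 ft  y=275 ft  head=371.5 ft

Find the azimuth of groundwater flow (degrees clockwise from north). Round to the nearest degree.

308°

With h = a·x + b·y + c and MW-1 as origin, the differences give:
  260·a + (-35)·b = +0.3
  220·a + 160·b = +0.1
Eliminate b (×160 and ×(-35), subtract): 49300·a = 51.50 → a = ∂h/∂x = +0.001045
Back-substitute: b = ∂h/∂y = -0.0008114.
Flow direction (−∇h) has components (-0.001045 E, +0.0008114 N).
Azimuth = atan2(E, N) = atan2(-0.001045, +0.0008114) = 307.8° ≈ 308°.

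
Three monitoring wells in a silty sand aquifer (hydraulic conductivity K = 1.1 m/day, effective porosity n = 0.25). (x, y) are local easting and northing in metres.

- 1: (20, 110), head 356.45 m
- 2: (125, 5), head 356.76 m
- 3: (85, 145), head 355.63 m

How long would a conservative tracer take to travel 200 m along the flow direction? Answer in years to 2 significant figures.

Differences from 1: to 2 (Δx, Δy, Δh) = (105, -105, +0.31); to 3 = (65, 35, -0.82).
Solve a·Δx + b·Δy = Δh: det = 105·35 − 65·(-105) = 10500.
∂h/∂x = [(+0.31)·35 − (-0.82)·(-105)] / 10500 = -0.007167
∂h/∂y = [105·(-0.82) − 65·(+0.31)] / 10500 = -0.01012
|∇h| = √(-0.007167² + -0.01012²) = 0.0124
Seepage velocity v = K·i/n = 1.1 × 0.0124 / 0.25 = 0.05456 m/day.
t = 200 / 0.05456 = 3666 days = 10 years.

10 years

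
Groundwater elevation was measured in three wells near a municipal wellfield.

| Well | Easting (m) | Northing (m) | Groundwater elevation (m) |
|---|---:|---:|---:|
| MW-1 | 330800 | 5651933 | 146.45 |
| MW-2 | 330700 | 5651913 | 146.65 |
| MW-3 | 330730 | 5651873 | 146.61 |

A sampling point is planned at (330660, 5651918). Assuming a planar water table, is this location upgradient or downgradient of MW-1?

With h = a·x + b·y + c and MW-1 as origin, the differences give:
  (-100)·a + (-20)·b = +0.20
  (-70)·a + (-60)·b = +0.16
Eliminate b (×(-60) and ×(-20), subtract): 4600·a = -8.800 → a = ∂h/∂x = -0.001913
Back-substitute: b = ∂h/∂y = -0.0004348.
Head at (330660, 5651918) = 146.45 + (-0.001913)·(-140) + (-0.0004348)·(-15) = 146.72 m.
That is higher than the 146.45 m at MW-1, so the point is upgradient.

upgradient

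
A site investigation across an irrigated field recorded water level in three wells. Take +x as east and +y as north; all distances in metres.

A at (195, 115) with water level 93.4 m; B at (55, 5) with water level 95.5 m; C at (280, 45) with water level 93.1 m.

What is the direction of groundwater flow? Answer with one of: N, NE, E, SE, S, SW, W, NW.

With h = a·x + b·y + c and A as origin, the differences give:
  (-140)·a + (-110)·b = +2.1
  85·a + (-70)·b = -0.3
Eliminate b (×(-70) and ×(-110), subtract): 19150·a = -180.00 → a = ∂h/∂x = -0.009399
Back-substitute: b = ∂h/∂y = -0.007128.
Flow = −∇h = (+0.009399 east, +0.007128 north), which points northeast.

NE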